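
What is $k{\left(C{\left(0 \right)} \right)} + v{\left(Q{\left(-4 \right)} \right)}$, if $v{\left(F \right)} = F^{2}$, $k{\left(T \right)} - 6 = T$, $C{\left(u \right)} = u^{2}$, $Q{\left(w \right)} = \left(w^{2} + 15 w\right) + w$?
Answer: $2310$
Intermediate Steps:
$Q{\left(w \right)} = w^{2} + 16 w$
$k{\left(T \right)} = 6 + T$
$k{\left(C{\left(0 \right)} \right)} + v{\left(Q{\left(-4 \right)} \right)} = \left(6 + 0^{2}\right) + \left(- 4 \left(16 - 4\right)\right)^{2} = \left(6 + 0\right) + \left(\left(-4\right) 12\right)^{2} = 6 + \left(-48\right)^{2} = 6 + 2304 = 2310$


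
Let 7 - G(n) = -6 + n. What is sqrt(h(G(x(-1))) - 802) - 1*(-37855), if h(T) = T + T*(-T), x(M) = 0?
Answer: 37855 + I*sqrt(958) ≈ 37855.0 + 30.952*I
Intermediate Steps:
G(n) = 13 - n (G(n) = 7 - (-6 + n) = 7 + (6 - n) = 13 - n)
h(T) = T - T**2
sqrt(h(G(x(-1))) - 802) - 1*(-37855) = sqrt((13 - 1*0)*(1 - (13 - 1*0)) - 802) - 1*(-37855) = sqrt((13 + 0)*(1 - (13 + 0)) - 802) + 37855 = sqrt(13*(1 - 1*13) - 802) + 37855 = sqrt(13*(1 - 13) - 802) + 37855 = sqrt(13*(-12) - 802) + 37855 = sqrt(-156 - 802) + 37855 = sqrt(-958) + 37855 = I*sqrt(958) + 37855 = 37855 + I*sqrt(958)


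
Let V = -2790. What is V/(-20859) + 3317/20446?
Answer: 42077881/142161038 ≈ 0.29599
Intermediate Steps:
V/(-20859) + 3317/20446 = -2790/(-20859) + 3317/20446 = -2790*(-1/20859) + 3317*(1/20446) = 930/6953 + 3317/20446 = 42077881/142161038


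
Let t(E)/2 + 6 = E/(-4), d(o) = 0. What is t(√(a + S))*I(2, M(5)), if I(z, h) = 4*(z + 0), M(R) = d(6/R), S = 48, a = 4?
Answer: -96 - 8*√13 ≈ -124.84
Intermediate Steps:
M(R) = 0
t(E) = -12 - E/2 (t(E) = -12 + 2*(E/(-4)) = -12 + 2*(-E/4) = -12 - E/2)
I(z, h) = 4*z
t(√(a + S))*I(2, M(5)) = (-12 - √(4 + 48)/2)*(4*2) = (-12 - √13)*8 = -96 - 8*√13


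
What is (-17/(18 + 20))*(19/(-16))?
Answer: 17/32 ≈ 0.53125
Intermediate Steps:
(-17/(18 + 20))*(19/(-16)) = (-17/38)*(19*(-1/16)) = ((1/38)*(-17))*(-19/16) = -17/38*(-19/16) = 17/32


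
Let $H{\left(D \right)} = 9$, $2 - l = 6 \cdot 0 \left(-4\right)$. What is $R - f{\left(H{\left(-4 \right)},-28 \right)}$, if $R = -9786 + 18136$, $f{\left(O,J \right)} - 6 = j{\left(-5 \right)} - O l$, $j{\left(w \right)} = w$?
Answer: $8367$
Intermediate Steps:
$l = 2$ ($l = 2 - 6 \cdot 0 \left(-4\right) = 2 - 0 \left(-4\right) = 2 - 0 = 2 + 0 = 2$)
$f{\left(O,J \right)} = 1 - 2 O$ ($f{\left(O,J \right)} = 6 - \left(5 + O 2\right) = 6 - \left(5 + 2 O\right) = 1 - 2 O$)
$R = 8350$
$R - f{\left(H{\left(-4 \right)},-28 \right)} = 8350 - \left(1 - 18\right) = 8350 - -17 = 8350 + 17 = 8367$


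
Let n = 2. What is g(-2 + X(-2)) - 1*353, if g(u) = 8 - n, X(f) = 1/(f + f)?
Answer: -347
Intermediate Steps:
X(f) = 1/(2*f)
g(u) = 6 (g(u) = 8 - 1*2 = 8 - 2 = 6)
g(-2 + X(-2)) - 1*353 = 6 - 1*353 = 6 - 353 = -347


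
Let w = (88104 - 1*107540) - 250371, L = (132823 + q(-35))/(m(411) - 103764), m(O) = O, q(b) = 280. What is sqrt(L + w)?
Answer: I*sqrt(2882049665400822)/103353 ≈ 519.43*I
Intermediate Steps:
L = -133103/103353 (L = (132823 + 280)/(411 - 103764) = 133103/(-103353) = 133103*(-1/103353) = -133103/103353 ≈ -1.2878)
w = -269807 (w = (88104 - 107540) - 250371 = -19436 - 250371 = -269807)
sqrt(L + w) = sqrt(-133103/103353 - 269807) = sqrt(-27885495974/103353) = I*sqrt(2882049665400822)/103353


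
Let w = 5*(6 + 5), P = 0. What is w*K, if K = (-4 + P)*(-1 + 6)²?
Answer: -5500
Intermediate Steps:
w = 55 (w = 5*11 = 55)
K = -100 (K = (-4 + 0)*(-1 + 6)² = -4*5² = -4*25 = -100)
w*K = 55*(-100) = -5500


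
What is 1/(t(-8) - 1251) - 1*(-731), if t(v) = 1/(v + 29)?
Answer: 19203349/26270 ≈ 731.00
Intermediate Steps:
t(v) = 1/(29 + v)
1/(t(-8) - 1251) - 1*(-731) = 1/(1/(29 - 8) - 1251) - 1*(-731) = 1/(1/21 - 1251) + 731 = 1/(-26270/21) + 731 = -21/26270 + 731 = 19203349/26270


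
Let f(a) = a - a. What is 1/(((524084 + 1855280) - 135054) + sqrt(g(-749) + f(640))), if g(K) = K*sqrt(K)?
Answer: 1/(2244310 + 749**(3/4)*sqrt(-I)) ≈ 4.4555e-7 + 2.0e-11*I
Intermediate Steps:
f(a) = 0
g(K) = K**(3/2)
1/(((524084 + 1855280) - 135054) + sqrt(g(-749) + f(640))) = 1/(((524084 + 1855280) - 135054) + sqrt((-749)**(3/2) + 0)) = 1/((2379364 - 135054) + sqrt(-749*I*sqrt(749) + 0)) = 1/(2244310 + sqrt(-749*I*sqrt(749))) = 1/(2244310 + 749**(3/4)*sqrt(-I))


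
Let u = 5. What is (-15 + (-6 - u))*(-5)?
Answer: 130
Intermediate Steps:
(-15 + (-6 - u))*(-5) = (-15 + (-6 - 1*5))*(-5) = (-15 + (-6 - 5))*(-5) = (-15 - 11)*(-5) = -26*(-5) = 130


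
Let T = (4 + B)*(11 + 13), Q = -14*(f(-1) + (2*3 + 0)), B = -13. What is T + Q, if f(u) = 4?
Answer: -356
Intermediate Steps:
Q = -140 (Q = -14*(4 + (2*3 + 0)) = -14*(4 + (6 + 0)) = -14*(4 + 6) = -14*10 = -140)
T = -216 (T = (4 - 13)*(11 + 13) = -9*24 = -216)
T + Q = -216 - 140 = -356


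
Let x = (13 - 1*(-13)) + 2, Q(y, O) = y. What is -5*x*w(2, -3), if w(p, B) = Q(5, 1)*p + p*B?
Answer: -560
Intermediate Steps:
w(p, B) = 5*p + B*p (w(p, B) = 5*p + p*B = 5*p + B*p)
x = 28 (x = (13 + 13) + 2 = 26 + 2 = 28)
-5*x*w(2, -3) = -140*2*(5 - 3) = -140*2*2 = -140*4 = -5*112 = -560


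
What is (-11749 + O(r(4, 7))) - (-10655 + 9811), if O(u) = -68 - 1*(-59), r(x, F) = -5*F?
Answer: -10914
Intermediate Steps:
O(u) = -9 (O(u) = -68 + 59 = -9)
(-11749 + O(r(4, 7))) - (-10655 + 9811) = (-11749 - 9) - (-10655 + 9811) = -11758 - 1*(-844) = -11758 + 844 = -10914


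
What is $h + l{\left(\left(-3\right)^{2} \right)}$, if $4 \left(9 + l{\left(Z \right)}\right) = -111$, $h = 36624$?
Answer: $\frac{146349}{4} \approx 36587.0$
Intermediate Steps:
$l{\left(Z \right)} = - \frac{147}{4}$ ($l{\left(Z \right)} = -9 + \frac{1}{4} \left(-111\right) = -9 - \frac{111}{4} = - \frac{147}{4}$)
$h + l{\left(\left(-3\right)^{2} \right)} = 36624 - \frac{147}{4} = \frac{146349}{4}$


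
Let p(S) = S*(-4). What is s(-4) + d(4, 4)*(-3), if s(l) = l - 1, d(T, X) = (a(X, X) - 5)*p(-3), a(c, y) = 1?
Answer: 139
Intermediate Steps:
p(S) = -4*S
d(T, X) = -48 (d(T, X) = (1 - 5)*(-4*(-3)) = -4*12 = -48)
s(l) = -1 + l
s(-4) + d(4, 4)*(-3) = (-1 - 4) - 48*(-3) = -5 + 144 = 139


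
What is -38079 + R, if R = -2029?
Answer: -40108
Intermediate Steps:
-38079 + R = -38079 - 2029 = -40108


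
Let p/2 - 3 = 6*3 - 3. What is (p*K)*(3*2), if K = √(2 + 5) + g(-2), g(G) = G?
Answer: -432 + 216*√7 ≈ 139.48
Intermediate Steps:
p = 36 (p = 6 + 2*(6*3 - 3) = 6 + 2*(18 - 3) = 6 + 2*15 = 6 + 30 = 36)
K = -2 + √7 (K = √(2 + 5) - 2 = √7 - 2 = -2 + √7 ≈ 0.64575)
(p*K)*(3*2) = (36*(-2 + √7))*(3*2) = (-72 + 36*√7)*6 = -432 + 216*√7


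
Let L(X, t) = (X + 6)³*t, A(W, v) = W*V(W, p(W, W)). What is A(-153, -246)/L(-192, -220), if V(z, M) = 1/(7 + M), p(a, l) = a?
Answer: 17/22965286080 ≈ 7.4025e-10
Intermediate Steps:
A(W, v) = W/(7 + W)
L(X, t) = t*(6 + X)³ (L(X, t) = (6 + X)³*t = t*(6 + X)³)
A(-153, -246)/L(-192, -220) = (-153/(7 - 153))/((-220*(6 - 192)³)) = (-153/(-146))/((-220*(-186)³)) = (-153*(-1/146))/((-220*(-6434856))) = (153/146)/1415668320 = (153/146)*(1/1415668320) = 17/22965286080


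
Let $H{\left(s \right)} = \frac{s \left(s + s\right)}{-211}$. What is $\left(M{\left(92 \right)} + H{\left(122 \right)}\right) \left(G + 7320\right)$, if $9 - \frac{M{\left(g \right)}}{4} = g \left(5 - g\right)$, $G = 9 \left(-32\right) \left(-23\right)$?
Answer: $\frac{93887796576}{211} \approx 4.4497 \cdot 10^{8}$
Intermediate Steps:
$G = 6624$ ($G = \left(-288\right) \left(-23\right) = 6624$)
$M{\left(g \right)} = 36 - 4 g \left(5 - g\right)$
$H{\left(s \right)} = - \frac{2 s^{2}}{211}$ ($H{\left(s \right)} = s 2 s \left(- \frac{1}{211}\right) = 2 s^{2} \left(- \frac{1}{211}\right) = - \frac{2 s^{2}}{211}$)
$\left(M{\left(92 \right)} + H{\left(122 \right)}\right) \left(G + 7320\right) = \left(\left(36 - 1840 + 4 \cdot 92^{2}\right) - \frac{2 \cdot 122^{2}}{211}\right) \left(6624 + 7320\right) = \left(\left(36 - 1840 + 4 \cdot 8464\right) - \frac{29768}{211}\right) 13944 = \left(\left(36 - 1840 + 33856\right) - \frac{29768}{211}\right) 13944 = \left(32052 - \frac{29768}{211}\right) 13944 = \frac{6733204}{211} \cdot 13944 = \frac{93887796576}{211}$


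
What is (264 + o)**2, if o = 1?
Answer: 70225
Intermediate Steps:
(264 + o)**2 = (264 + 1)**2 = 265**2 = 70225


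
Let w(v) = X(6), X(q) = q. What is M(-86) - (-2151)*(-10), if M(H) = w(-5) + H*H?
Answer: -14108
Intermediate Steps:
w(v) = 6
M(H) = 6 + H² (M(H) = 6 + H*H = 6 + H²)
M(-86) - (-2151)*(-10) = (6 + (-86)²) - (-2151)*(-10) = (6 + 7396) - 1*21510 = 7402 - 21510 = -14108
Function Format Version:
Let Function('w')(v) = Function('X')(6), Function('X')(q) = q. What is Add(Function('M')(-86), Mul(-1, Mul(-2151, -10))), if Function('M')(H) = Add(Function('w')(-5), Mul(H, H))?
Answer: -14108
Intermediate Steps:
Function('w')(v) = 6
Function('M')(H) = Add(6, Pow(H, 2)) (Function('M')(H) = Add(6, Mul(H, H)) = Add(6, Pow(H, 2)))
Add(Function('M')(-86), Mul(-1, Mul(-2151, -10))) = Add(Add(6, Pow(-86, 2)), Mul(-1, Mul(-2151, -10))) = Add(Add(6, 7396), Mul(-1, 21510)) = Add(7402, -21510) = -14108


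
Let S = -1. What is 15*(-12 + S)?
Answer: -195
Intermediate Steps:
15*(-12 + S) = 15*(-12 - 1) = 15*(-13) = -195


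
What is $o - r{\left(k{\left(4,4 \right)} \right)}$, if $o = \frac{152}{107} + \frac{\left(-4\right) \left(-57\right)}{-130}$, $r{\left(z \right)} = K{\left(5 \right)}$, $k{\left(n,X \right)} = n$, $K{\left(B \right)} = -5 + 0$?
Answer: $\frac{32457}{6955} \approx 4.6667$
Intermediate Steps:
$K{\left(B \right)} = -5$
$r{\left(z \right)} = -5$
$o = - \frac{2318}{6955}$ ($o = 152 \cdot \frac{1}{107} + 228 \left(- \frac{1}{130}\right) = \frac{152}{107} - \frac{114}{65} = - \frac{2318}{6955} \approx -0.33329$)
$o - r{\left(k{\left(4,4 \right)} \right)} = - \frac{2318}{6955} - -5 = - \frac{2318}{6955} + 5 = \frac{32457}{6955}$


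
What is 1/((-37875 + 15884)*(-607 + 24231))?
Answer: -1/519515384 ≈ -1.9249e-9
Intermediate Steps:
1/((-37875 + 15884)*(-607 + 24231)) = 1/(-21991*23624) = 1/(-519515384) = -1/519515384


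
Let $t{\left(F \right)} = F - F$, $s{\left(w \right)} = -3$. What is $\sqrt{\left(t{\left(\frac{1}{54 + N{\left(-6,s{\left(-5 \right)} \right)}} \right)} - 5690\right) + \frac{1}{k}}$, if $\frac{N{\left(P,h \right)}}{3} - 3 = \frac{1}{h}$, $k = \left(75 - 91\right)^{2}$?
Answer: $\frac{i \sqrt{1456639}}{16} \approx 75.432 i$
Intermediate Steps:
$k = 256$ ($k = \left(-16\right)^{2} = 256$)
$N{\left(P,h \right)} = 9 + \frac{3}{h}$
$t{\left(F \right)} = 0$
$\sqrt{\left(t{\left(\frac{1}{54 + N{\left(-6,s{\left(-5 \right)} \right)}} \right)} - 5690\right) + \frac{1}{k}} = \sqrt{\left(0 - 5690\right) + \frac{1}{256}} = \sqrt{-5690 + \frac{1}{256}} = \sqrt{- \frac{1456639}{256}} = \frac{i \sqrt{1456639}}{16}$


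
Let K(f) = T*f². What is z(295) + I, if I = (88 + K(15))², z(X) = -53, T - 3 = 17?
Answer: 21049691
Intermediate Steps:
T = 20 (T = 3 + 17 = 20)
K(f) = 20*f²
I = 21049744 (I = (88 + 20*15²)² = (88 + 20*225)² = (88 + 4500)² = 4588² = 21049744)
z(295) + I = -53 + 21049744 = 21049691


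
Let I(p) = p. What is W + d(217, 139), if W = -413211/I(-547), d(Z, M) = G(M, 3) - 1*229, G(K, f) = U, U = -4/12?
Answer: 863297/1641 ≈ 526.08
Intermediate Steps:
U = -1/3 (U = -4*1/12 = -1/3 ≈ -0.33333)
G(K, f) = -1/3
d(Z, M) = -688/3 (d(Z, M) = -1/3 - 1*229 = -1/3 - 229 = -688/3)
W = 413211/547 (W = -413211/(-547) = -413211*(-1/547) = 413211/547 ≈ 755.41)
W + d(217, 139) = 413211/547 - 688/3 = 863297/1641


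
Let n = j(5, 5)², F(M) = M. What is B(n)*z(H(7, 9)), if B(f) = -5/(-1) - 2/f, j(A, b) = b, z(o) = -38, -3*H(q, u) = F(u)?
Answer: -4674/25 ≈ -186.96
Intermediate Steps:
H(q, u) = -u/3
n = 25 (n = 5² = 25)
B(f) = 5 - 2/f (B(f) = -5*(-1) - 2/f = 5 - 2/f)
B(n)*z(H(7, 9)) = (5 - 2/25)*(-38) = (123/25)*(-38) = -4674/25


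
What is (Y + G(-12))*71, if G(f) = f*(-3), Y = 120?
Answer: 11076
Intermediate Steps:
G(f) = -3*f
(Y + G(-12))*71 = (120 - 3*(-12))*71 = (120 + 36)*71 = 156*71 = 11076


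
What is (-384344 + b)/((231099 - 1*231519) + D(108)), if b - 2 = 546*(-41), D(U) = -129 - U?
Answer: 45192/73 ≈ 619.07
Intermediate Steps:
b = -22384 (b = 2 + 546*(-41) = 2 - 22386 = -22384)
(-384344 + b)/((231099 - 1*231519) + D(108)) = (-384344 - 22384)/((231099 - 1*231519) + (-129 - 1*108)) = -406728/((231099 - 231519) + (-129 - 108)) = -406728/(-420 - 237) = -406728/(-657) = -406728*(-1/657) = 45192/73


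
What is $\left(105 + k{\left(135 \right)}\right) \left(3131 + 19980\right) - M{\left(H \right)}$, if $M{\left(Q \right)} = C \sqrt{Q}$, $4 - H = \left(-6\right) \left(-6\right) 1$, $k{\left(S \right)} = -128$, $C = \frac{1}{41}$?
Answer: $-531553 - \frac{4 i \sqrt{2}}{41} \approx -5.3155 \cdot 10^{5} - 0.13797 i$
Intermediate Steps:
$C = \frac{1}{41} \approx 0.02439$
$H = -32$ ($H = 4 - \left(-6\right) \left(-6\right) 1 = 4 - 36 \cdot 1 = 4 - 36 = -32$)
$M{\left(Q \right)} = \frac{\sqrt{Q}}{41}$
$\left(105 + k{\left(135 \right)}\right) \left(3131 + 19980\right) - M{\left(H \right)} = \left(105 - 128\right) \left(3131 + 19980\right) - \frac{\sqrt{-32}}{41} = \left(-23\right) 23111 - \frac{4 i \sqrt{2}}{41} = -531553 - \frac{4 i \sqrt{2}}{41}$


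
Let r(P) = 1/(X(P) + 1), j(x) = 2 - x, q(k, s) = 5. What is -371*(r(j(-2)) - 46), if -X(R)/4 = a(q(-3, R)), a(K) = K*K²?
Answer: 8516305/499 ≈ 17067.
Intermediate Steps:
a(K) = K³
X(R) = -500 (X(R) = -4*5³ = -4*125 = -500)
r(P) = -1/499 (r(P) = 1/(-500 + 1) = 1/(-499) = -1/499)
-371*(r(j(-2)) - 46) = -371*(-1/499 - 46) = -371*(-22955/499) = 8516305/499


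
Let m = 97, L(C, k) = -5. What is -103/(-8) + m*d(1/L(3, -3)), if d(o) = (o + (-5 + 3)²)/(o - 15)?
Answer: -91/8 ≈ -11.375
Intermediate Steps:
d(o) = (4 + o)/(-15 + o) (d(o) = (o + (-2)²)/(-15 + o) = (o + 4)/(-15 + o) = (4 + o)/(-15 + o))
-103/(-8) + m*d(1/L(3, -3)) = -103/(-8) + 97*((4 + 1/(-5))/(-15 + 1/(-5))) = -103*(-⅛) + 97*((4 - ⅕)/(-15 - ⅕)) = 103/8 + 97*((19/5)/(-76/5)) = 103/8 + 97*(-5/76*19/5) = 103/8 + 97*(-¼) = 103/8 - 97/4 = -91/8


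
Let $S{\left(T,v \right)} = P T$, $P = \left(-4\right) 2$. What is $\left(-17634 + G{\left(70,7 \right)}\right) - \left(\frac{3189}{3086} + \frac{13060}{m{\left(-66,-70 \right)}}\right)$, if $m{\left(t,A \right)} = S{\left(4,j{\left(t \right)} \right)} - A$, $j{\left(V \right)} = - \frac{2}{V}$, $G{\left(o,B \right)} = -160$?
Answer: $- \frac{1063545567}{58634} \approx -18139.0$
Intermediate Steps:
$P = -8$
$S{\left(T,v \right)} = - 8 T$
$m{\left(t,A \right)} = -32 - A$ ($m{\left(t,A \right)} = \left(-8\right) 4 - A = -32 - A$)
$\left(-17634 + G{\left(70,7 \right)}\right) - \left(\frac{3189}{3086} + \frac{13060}{m{\left(-66,-70 \right)}}\right) = \left(-17634 - 160\right) - \left(\frac{3189}{3086} + \frac{13060}{-32 - -70}\right) = -17794 - \left(\frac{3189}{3086} + \frac{13060}{-32 + 70}\right) = -17794 - \left(\frac{3189}{3086} + \frac{13060}{38}\right) = -17794 - \frac{20212171}{58634} = - \frac{1063545567}{58634}$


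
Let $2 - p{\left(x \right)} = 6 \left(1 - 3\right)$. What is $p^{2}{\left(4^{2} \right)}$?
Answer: $196$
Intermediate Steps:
$p{\left(x \right)} = 14$ ($p{\left(x \right)} = 2 - 6 \left(1 - 3\right) = 2 - 6 \left(-2\right) = 2 - -12 = 2 + 12 = 14$)
$p^{2}{\left(4^{2} \right)} = 14^{2} = 196$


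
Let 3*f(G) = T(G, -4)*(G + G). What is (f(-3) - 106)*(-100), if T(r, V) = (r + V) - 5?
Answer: 8200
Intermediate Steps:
T(r, V) = -5 + V + r (T(r, V) = (V + r) - 5 = -5 + V + r)
f(G) = 2*G*(-9 + G)/3 (f(G) = ((-5 - 4 + G)*(G + G))/3 = ((-9 + G)*(2*G))/3 = (2*G*(-9 + G))/3 = 2*G*(-9 + G)/3)
(f(-3) - 106)*(-100) = ((2/3)*(-3)*(-9 - 3) - 106)*(-100) = ((2/3)*(-3)*(-12) - 106)*(-100) = (24 - 106)*(-100) = -82*(-100) = 8200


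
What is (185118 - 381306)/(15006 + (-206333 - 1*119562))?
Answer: 196188/310889 ≈ 0.63105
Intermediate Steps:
(185118 - 381306)/(15006 + (-206333 - 1*119562)) = -196188/(15006 + (-206333 - 119562)) = -196188/(15006 - 325895) = -196188/(-310889) = -196188*(-1/310889) = 196188/310889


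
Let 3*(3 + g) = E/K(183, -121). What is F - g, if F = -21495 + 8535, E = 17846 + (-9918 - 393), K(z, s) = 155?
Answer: -1206508/93 ≈ -12973.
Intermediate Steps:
E = 7535 (E = 17846 - 10311 = 7535)
F = -12960
g = 1228/93 (g = -3 + (7535/155)/3 = -3 + (7535*(1/155))/3 = -3 + (⅓)*(1507/31) = -3 + 1507/93 = 1228/93 ≈ 13.204)
F - g = -12960 - 1*1228/93 = -12960 - 1228/93 = -1206508/93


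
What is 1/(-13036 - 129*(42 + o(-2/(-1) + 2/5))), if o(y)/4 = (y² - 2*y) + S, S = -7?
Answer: -25/383434 ≈ -6.5200e-5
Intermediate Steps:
o(y) = -28 - 8*y + 4*y² (o(y) = 4*((y² - 2*y) - 7) = 4*(-7 + y² - 2*y) = -28 - 8*y + 4*y²)
1/(-13036 - 129*(42 + o(-2/(-1) + 2/5))) = 1/(-13036 - 129*(42 + (-28 - 8*(-2/(-1) + 2/5) + 4*(-2/(-1) + 2/5)²))) = 1/(-13036 - 129*(42 + (-28 - 8*(-2*(-1) + 2*(⅕)) + 4*(-2*(-1) + 2*(⅕))²))) = 1/(-13036 - 129*(42 + (-28 - 8*(2 + ⅖) + 4*(2 + ⅖)²))) = 1/(-13036 - 129*(42 + (-28 - 8*12/5 + 4*(12/5)²))) = 1/(-13036 - 129*(42 + (-28 - 96/5 + 4*(144/25)))) = 1/(-13036 - 129*(42 + (-28 - 96/5 + 576/25))) = 1/(-13036 - 129*(42 - 604/25)) = 1/(-13036 - 129*446/25) = 1/(-13036 - 57534/25) = 1/(-383434/25) = -25/383434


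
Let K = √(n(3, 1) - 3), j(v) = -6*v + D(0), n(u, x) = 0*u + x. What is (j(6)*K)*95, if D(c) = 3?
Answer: -3135*I*√2 ≈ -4433.6*I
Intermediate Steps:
n(u, x) = x (n(u, x) = 0 + x = x)
j(v) = 3 - 6*v (j(v) = -6*v + 3 = 3 - 6*v)
K = I*√2 (K = √(1 - 3) = √(-2) = I*√2 ≈ 1.4142*I)
(j(6)*K)*95 = ((3 - 6*6)*(I*√2))*95 = ((3 - 36)*(I*√2))*95 = -33*I*√2*95 = -3135*I*√2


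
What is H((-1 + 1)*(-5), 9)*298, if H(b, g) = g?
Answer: 2682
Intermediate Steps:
H((-1 + 1)*(-5), 9)*298 = 9*298 = 2682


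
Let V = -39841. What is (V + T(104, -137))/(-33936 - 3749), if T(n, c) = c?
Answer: 39978/37685 ≈ 1.0608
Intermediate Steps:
(V + T(104, -137))/(-33936 - 3749) = (-39841 - 137)/(-33936 - 3749) = -39978/(-37685) = -39978*(-1/37685) = 39978/37685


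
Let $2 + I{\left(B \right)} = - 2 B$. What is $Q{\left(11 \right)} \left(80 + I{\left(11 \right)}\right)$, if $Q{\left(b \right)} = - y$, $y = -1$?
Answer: $56$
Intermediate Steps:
$Q{\left(b \right)} = 1$ ($Q{\left(b \right)} = \left(-1\right) \left(-1\right) = 1$)
$I{\left(B \right)} = -2 - 2 B$
$Q{\left(11 \right)} \left(80 + I{\left(11 \right)}\right) = 1 \left(80 - 24\right) = 1 \cdot 56 = 56$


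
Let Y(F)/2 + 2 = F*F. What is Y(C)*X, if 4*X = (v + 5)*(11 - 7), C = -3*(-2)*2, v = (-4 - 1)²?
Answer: 8520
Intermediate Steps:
v = 25 (v = (-5)² = 25)
C = 12 (C = 6*2 = 12)
Y(F) = -4 + 2*F² (Y(F) = -4 + 2*(F*F) = -4 + 2*F²)
X = 30 (X = ((25 + 5)*(11 - 7))/4 = (30*4)/4 = (¼)*120 = 30)
Y(C)*X = (-4 + 2*12²)*30 = (-4 + 2*144)*30 = (-4 + 288)*30 = 284*30 = 8520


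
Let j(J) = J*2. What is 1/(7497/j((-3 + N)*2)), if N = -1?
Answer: -16/7497 ≈ -0.0021342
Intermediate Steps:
j(J) = 2*J
1/(7497/j((-3 + N)*2)) = 1/(7497/((2*((-3 - 1)*2)))) = 1/(7497/((2*(-4*2)))) = 1/(7497/((2*(-8)))) = 1/(7497/(-16)) = 1/(7497*(-1/16)) = 1/(-7497/16) = -16/7497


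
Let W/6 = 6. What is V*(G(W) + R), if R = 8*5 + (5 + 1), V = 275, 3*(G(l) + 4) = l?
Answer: 14850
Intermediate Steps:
W = 36 (W = 6*6 = 36)
G(l) = -4 + l/3
R = 46 (R = 40 + 6 = 46)
V*(G(W) + R) = 275*((-4 + (1/3)*36) + 46) = 275*((-4 + 12) + 46) = 275*(8 + 46) = 275*54 = 14850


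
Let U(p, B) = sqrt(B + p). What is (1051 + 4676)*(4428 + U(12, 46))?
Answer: 25359156 + 5727*sqrt(58) ≈ 2.5403e+7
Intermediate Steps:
(1051 + 4676)*(4428 + U(12, 46)) = (1051 + 4676)*(4428 + sqrt(46 + 12)) = 5727*(4428 + sqrt(58)) = 25359156 + 5727*sqrt(58)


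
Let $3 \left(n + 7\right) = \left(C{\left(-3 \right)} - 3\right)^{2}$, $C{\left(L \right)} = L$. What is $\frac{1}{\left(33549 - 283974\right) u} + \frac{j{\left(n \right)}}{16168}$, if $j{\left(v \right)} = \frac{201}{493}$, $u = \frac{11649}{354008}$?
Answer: $- \frac{2235378096767}{23252494348729800} \approx -9.6135 \cdot 10^{-5}$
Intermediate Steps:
$u = \frac{11649}{354008}$ ($u = 11649 \cdot \frac{1}{354008} = \frac{11649}{354008} \approx 0.032906$)
$n = 5$ ($n = -7 + \frac{\left(-3 - 3\right)^{2}}{3} = -7 + \frac{\left(-6\right)^{2}}{3} = -7 + \frac{1}{3} \cdot 36 = -7 + 12 = 5$)
$j{\left(v \right)} = \frac{201}{493}$ ($j{\left(v \right)} = 201 \cdot \frac{1}{493} = \frac{201}{493}$)
$\frac{1}{\left(33549 - 283974\right) u} + \frac{j{\left(n \right)}}{16168} = \frac{1}{\left(33549 - 283974\right) \frac{11649}{354008}} + \frac{201}{493 \cdot 16168} = \frac{1}{-250425} \cdot \frac{354008}{11649} + \frac{201}{493} \cdot \frac{1}{16168} = \left(- \frac{1}{250425}\right) \frac{354008}{11649} + \frac{201}{7970824} = - \frac{354008}{2917200825} + \frac{201}{7970824} = - \frac{2235378096767}{23252494348729800}$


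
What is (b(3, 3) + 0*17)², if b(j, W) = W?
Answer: 9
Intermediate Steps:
(b(3, 3) + 0*17)² = (3 + 0*17)² = (3 + 0)² = 3² = 9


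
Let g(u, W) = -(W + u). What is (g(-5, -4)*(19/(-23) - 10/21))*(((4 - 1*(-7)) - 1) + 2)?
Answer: -22644/161 ≈ -140.65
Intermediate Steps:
g(u, W) = -W - u
(g(-5, -4)*(19/(-23) - 10/21))*(((4 - 1*(-7)) - 1) + 2) = ((-1*(-4) - 1*(-5))*(19/(-23) - 10/21))*(((4 - 1*(-7)) - 1) + 2) = ((4 + 5)*(19*(-1/23) - 10*1/21))*(((4 + 7) - 1) + 2) = (9*(-19/23 - 10/21))*((11 - 1) + 2) = (9*(-629/483))*(10 + 2) = -1887/161*12 = -22644/161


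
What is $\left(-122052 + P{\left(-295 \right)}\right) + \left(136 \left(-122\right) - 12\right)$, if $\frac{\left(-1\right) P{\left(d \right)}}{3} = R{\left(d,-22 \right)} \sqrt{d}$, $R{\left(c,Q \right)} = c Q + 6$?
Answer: $-138656 - 19488 i \sqrt{295} \approx -1.3866 \cdot 10^{5} - 3.3472 \cdot 10^{5} i$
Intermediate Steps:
$R{\left(c,Q \right)} = 6 + Q c$ ($R{\left(c,Q \right)} = Q c + 6 = 6 + Q c$)
$P{\left(d \right)} = - 3 \sqrt{d} \left(6 - 22 d\right)$ ($P{\left(d \right)} = - 3 \left(6 - 22 d\right) \sqrt{d} = - 3 \sqrt{d} \left(6 - 22 d\right)$)
$\left(-122052 + P{\left(-295 \right)}\right) + \left(136 \left(-122\right) - 12\right) = \left(-122052 + \sqrt{-295} \left(-18 + 66 \left(-295\right)\right)\right) + \left(136 \left(-122\right) - 12\right) = \left(-122052 + i \sqrt{295} \left(-18 - 19470\right)\right) - 16604 = \left(-122052 + i \sqrt{295} \left(-19488\right)\right) - 16604 = \left(-122052 - 19488 i \sqrt{295}\right) - 16604 = -138656 - 19488 i \sqrt{295}$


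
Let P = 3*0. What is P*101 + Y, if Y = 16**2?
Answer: 256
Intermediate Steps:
P = 0
Y = 256
P*101 + Y = 0*101 + 256 = 0 + 256 = 256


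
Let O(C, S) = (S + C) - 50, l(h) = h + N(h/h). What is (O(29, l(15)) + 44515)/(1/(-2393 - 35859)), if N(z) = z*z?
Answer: -1702596520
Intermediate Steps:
N(z) = z²
l(h) = 1 + h (l(h) = h + (h/h)² = h + 1² = h + 1 = 1 + h)
O(C, S) = -50 + C + S (O(C, S) = (C + S) - 50 = -50 + C + S)
(O(29, l(15)) + 44515)/(1/(-2393 - 35859)) = ((-50 + 29 + (1 + 15)) + 44515)/(1/(-2393 - 35859)) = ((-50 + 29 + 16) + 44515)/(1/(-38252)) = (-5 + 44515)/(-1/38252) = 44510*(-38252) = -1702596520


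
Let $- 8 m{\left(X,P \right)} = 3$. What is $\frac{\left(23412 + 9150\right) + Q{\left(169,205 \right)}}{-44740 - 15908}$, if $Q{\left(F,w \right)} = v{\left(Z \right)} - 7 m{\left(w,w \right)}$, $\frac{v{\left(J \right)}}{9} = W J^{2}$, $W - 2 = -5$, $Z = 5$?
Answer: $- \frac{85039}{161728} \approx -0.52582$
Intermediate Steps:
$m{\left(X,P \right)} = - \frac{3}{8}$ ($m{\left(X,P \right)} = \left(- \frac{1}{8}\right) 3 = - \frac{3}{8}$)
$W = -3$ ($W = 2 - 5 = -3$)
$v{\left(J \right)} = - 27 J^{2}$ ($v{\left(J \right)} = 9 \left(- 3 J^{2}\right) = - 27 J^{2}$)
$Q{\left(F,w \right)} = - \frac{5379}{8}$ ($Q{\left(F,w \right)} = - 27 \cdot 5^{2} - - \frac{21}{8} = \left(-27\right) 25 + \frac{21}{8} = -675 + \frac{21}{8} = - \frac{5379}{8}$)
$\frac{\left(23412 + 9150\right) + Q{\left(169,205 \right)}}{-44740 - 15908} = \frac{\left(23412 + 9150\right) - \frac{5379}{8}}{-44740 - 15908} = \frac{32562 - \frac{5379}{8}}{-60648} = \frac{255117}{8} \left(- \frac{1}{60648}\right) = - \frac{85039}{161728}$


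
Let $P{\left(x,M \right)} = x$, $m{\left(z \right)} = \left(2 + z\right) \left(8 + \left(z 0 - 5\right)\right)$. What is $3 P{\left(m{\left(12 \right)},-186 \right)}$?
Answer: $126$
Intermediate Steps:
$m{\left(z \right)} = 6 + 3 z$ ($m{\left(z \right)} = \left(2 + z\right) \left(8 + \left(0 - 5\right)\right) = \left(2 + z\right) \left(8 - 5\right) = \left(2 + z\right) 3 = 6 + 3 z$)
$3 P{\left(m{\left(12 \right)},-186 \right)} = 3 \left(6 + 3 \cdot 12\right) = 3 \left(6 + 36\right) = 3 \cdot 42 = 126$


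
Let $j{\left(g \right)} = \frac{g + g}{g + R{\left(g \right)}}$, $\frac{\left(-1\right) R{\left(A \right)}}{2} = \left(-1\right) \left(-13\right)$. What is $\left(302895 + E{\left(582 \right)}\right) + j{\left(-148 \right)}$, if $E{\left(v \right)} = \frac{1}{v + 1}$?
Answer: $\frac{15363223666}{50721} \approx 3.029 \cdot 10^{5}$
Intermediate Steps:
$E{\left(v \right)} = \frac{1}{1 + v}$
$R{\left(A \right)} = -26$ ($R{\left(A \right)} = - 2 \left(\left(-1\right) \left(-13\right)\right) = \left(-2\right) 13 = -26$)
$j{\left(g \right)} = \frac{2 g}{-26 + g}$ ($j{\left(g \right)} = \frac{g + g}{g - 26} = \frac{2 g}{-26 + g}$)
$\left(302895 + E{\left(582 \right)}\right) + j{\left(-148 \right)} = \left(302895 + \frac{1}{1 + 582}\right) + 2 \left(-148\right) \frac{1}{-26 - 148} = \left(302895 + \frac{1}{583}\right) + 2 \left(-148\right) \frac{1}{-174} = \left(302895 + \frac{1}{583}\right) + 2 \left(-148\right) \left(- \frac{1}{174}\right) = \frac{176587786}{583} + \frac{148}{87} = \frac{15363223666}{50721}$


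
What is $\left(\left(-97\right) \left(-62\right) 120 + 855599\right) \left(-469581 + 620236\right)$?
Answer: $237624967745$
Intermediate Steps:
$\left(\left(-97\right) \left(-62\right) 120 + 855599\right) \left(-469581 + 620236\right) = \left(6014 \cdot 120 + 855599\right) 150655 = \left(721680 + 855599\right) 150655 = 1577279 \cdot 150655 = 237624967745$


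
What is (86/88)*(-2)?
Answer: -43/22 ≈ -1.9545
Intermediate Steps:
(86/88)*(-2) = ((1/88)*86)*(-2) = (43/44)*(-2) = -43/22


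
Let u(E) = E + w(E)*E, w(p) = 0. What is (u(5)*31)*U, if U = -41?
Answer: -6355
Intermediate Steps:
u(E) = E (u(E) = E + 0*E = E + 0 = E)
(u(5)*31)*U = (5*31)*(-41) = 155*(-41) = -6355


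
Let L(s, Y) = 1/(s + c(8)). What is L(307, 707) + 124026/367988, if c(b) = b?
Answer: 19718089/57958110 ≈ 0.34021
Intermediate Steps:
L(s, Y) = 1/(8 + s) (L(s, Y) = 1/(s + 8) = 1/(8 + s))
L(307, 707) + 124026/367988 = 1/(8 + 307) + 124026/367988 = 1/315 + 124026*(1/367988) = 1/315 + 62013/183994 = 19718089/57958110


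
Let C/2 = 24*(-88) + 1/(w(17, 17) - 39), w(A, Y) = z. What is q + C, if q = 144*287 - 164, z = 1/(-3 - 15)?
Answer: 25968784/703 ≈ 36940.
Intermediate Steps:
z = -1/18 (z = 1/(-18) = -1/18 ≈ -0.055556)
w(A, Y) = -1/18
C = -2969508/703 (C = 2*(24*(-88) + 1/(-1/18 - 39)) = 2*(-2112 + 1/(-703/18)) = 2*(-2112 - 18/703) = 2*(-1484754/703) = -2969508/703 ≈ -4224.0)
q = 41164 (q = 41328 - 164 = 41164)
q + C = 41164 - 2969508/703 = 25968784/703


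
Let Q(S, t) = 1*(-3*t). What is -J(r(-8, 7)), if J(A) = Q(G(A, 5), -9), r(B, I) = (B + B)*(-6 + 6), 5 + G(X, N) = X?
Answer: -27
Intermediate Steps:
G(X, N) = -5 + X
Q(S, t) = -3*t
r(B, I) = 0 (r(B, I) = (2*B)*0 = 0)
J(A) = 27 (J(A) = -3*(-9) = 27)
-J(r(-8, 7)) = -1*27 = -27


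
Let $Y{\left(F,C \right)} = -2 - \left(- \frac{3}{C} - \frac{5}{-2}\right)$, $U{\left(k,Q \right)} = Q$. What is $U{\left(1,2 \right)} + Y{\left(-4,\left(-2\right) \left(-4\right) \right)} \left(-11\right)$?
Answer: $\frac{379}{8} \approx 47.375$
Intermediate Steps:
$Y{\left(F,C \right)} = - \frac{9}{2} + \frac{3}{C}$ ($Y{\left(F,C \right)} = -2 - \left(- \frac{3}{C} - - \frac{5}{2}\right) = -2 - \left(- \frac{3}{C} + \frac{5}{2}\right) = -2 - \left(\frac{5}{2} - \frac{3}{C}\right) = - \frac{9}{2} + \frac{3}{C}$)
$U{\left(1,2 \right)} + Y{\left(-4,\left(-2\right) \left(-4\right) \right)} \left(-11\right) = 2 + \left(- \frac{9}{2} + \frac{3}{\left(-2\right) \left(-4\right)}\right) \left(-11\right) = 2 + \left(- \frac{9}{2} + \frac{3}{8}\right) \left(-11\right) = 2 - - \frac{363}{8} = 2 + \frac{363}{8} = \frac{379}{8}$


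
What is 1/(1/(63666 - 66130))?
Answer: -2464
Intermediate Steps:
1/(1/(63666 - 66130)) = 1/(1/(-2464)) = 1/(-1/2464) = -2464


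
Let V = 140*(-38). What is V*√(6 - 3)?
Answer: -5320*√3 ≈ -9214.5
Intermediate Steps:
V = -5320
V*√(6 - 3) = -5320*√(6 - 3) = -5320*√3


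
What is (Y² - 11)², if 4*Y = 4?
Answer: 100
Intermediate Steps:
Y = 1 (Y = (¼)*4 = 1)
(Y² - 11)² = (1² - 11)² = (1 - 11)² = (-10)² = 100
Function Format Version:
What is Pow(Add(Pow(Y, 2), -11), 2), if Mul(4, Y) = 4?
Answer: 100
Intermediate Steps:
Y = 1 (Y = Mul(Rational(1, 4), 4) = 1)
Pow(Add(Pow(Y, 2), -11), 2) = Pow(Add(Pow(1, 2), -11), 2) = Pow(Add(1, -11), 2) = Pow(-10, 2) = 100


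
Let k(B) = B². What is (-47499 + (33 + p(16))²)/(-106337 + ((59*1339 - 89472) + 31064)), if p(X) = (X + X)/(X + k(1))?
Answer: 6687781/12390008 ≈ 0.53977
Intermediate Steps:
p(X) = 2*X/(1 + X) (p(X) = (X + X)/(X + 1²) = (2*X)/(X + 1) = (2*X)/(1 + X) = 2*X/(1 + X))
(-47499 + (33 + p(16))²)/(-106337 + ((59*1339 - 89472) + 31064)) = (-47499 + (33 + 2*16/(1 + 16))²)/(-106337 + ((59*1339 - 89472) + 31064)) = (-47499 + (33 + 2*16/17)²)/(-106337 + ((79001 - 89472) + 31064)) = (-47499 + (33 + 2*16*(1/17))²)/(-106337 + (-10471 + 31064)) = (-47499 + (33 + 32/17)²)/(-106337 + 20593) = (-47499 + (593/17)²)/(-85744) = (-47499 + 351649/289)*(-1/85744) = -13375562/289*(-1/85744) = 6687781/12390008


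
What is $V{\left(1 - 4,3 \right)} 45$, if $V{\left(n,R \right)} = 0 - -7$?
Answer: $315$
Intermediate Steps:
$V{\left(n,R \right)} = 7$ ($V{\left(n,R \right)} = 0 + 7 = 7$)
$V{\left(1 - 4,3 \right)} 45 = 7 \cdot 45 = 315$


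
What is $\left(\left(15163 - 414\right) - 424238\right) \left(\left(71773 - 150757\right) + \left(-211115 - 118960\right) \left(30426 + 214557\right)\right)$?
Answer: $33112444598065701$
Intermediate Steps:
$\left(\left(15163 - 414\right) - 424238\right) \left(\left(71773 - 150757\right) + \left(-211115 - 118960\right) \left(30426 + 214557\right)\right) = \left(14749 - 424238\right) \left(\left(71773 - 150757\right) - 80862763725\right) = - 409489 \left(-78984 - 80862763725\right) = \left(-409489\right) \left(-80862842709\right) = 33112444598065701$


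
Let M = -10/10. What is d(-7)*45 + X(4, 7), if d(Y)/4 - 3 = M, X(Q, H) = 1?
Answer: 361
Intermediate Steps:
M = -1 (M = -10*1/10 = -1)
d(Y) = 8 (d(Y) = 12 + 4*(-1) = 12 - 4 = 8)
d(-7)*45 + X(4, 7) = 8*45 + 1 = 360 + 1 = 361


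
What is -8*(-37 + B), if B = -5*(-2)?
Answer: 216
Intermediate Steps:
B = 10
-8*(-37 + B) = -8*(-37 + 10) = -8*(-27) = 216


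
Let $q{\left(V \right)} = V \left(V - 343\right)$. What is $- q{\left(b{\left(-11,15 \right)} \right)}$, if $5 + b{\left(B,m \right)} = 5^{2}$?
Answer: $6460$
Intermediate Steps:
$b{\left(B,m \right)} = 20$ ($b{\left(B,m \right)} = -5 + 5^{2} = -5 + 25 = 20$)
$q{\left(V \right)} = V \left(-343 + V\right)$
$- q{\left(b{\left(-11,15 \right)} \right)} = - 20 \left(-343 + 20\right) = - 20 \left(-323\right) = \left(-1\right) \left(-6460\right) = 6460$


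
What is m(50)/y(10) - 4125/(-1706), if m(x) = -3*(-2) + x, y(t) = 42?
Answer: 19199/5118 ≈ 3.7513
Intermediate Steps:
m(x) = 6 + x
m(50)/y(10) - 4125/(-1706) = (6 + 50)/42 - 4125/(-1706) = 56*(1/42) - 4125*(-1/1706) = 4/3 + 4125/1706 = 19199/5118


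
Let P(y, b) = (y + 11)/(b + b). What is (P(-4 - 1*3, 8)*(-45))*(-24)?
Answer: 270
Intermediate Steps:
P(y, b) = (11 + y)/(2*b) (P(y, b) = (11 + y)/((2*b)) = (11 + y)*(1/(2*b)) = (11 + y)/(2*b))
(P(-4 - 1*3, 8)*(-45))*(-24) = (((½)*(11 + (-4 - 1*3))/8)*(-45))*(-24) = (((½)*(⅛)*(11 + (-4 - 3)))*(-45))*(-24) = (((½)*(⅛)*(11 - 7))*(-45))*(-24) = (((½)*(⅛)*4)*(-45))*(-24) = ((¼)*(-45))*(-24) = -45/4*(-24) = 270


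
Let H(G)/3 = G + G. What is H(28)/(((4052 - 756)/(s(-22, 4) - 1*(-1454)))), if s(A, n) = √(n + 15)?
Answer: 15267/206 + 21*√19/412 ≈ 74.334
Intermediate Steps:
H(G) = 6*G (H(G) = 3*(G + G) = 3*(2*G) = 6*G)
s(A, n) = √(15 + n)
H(28)/(((4052 - 756)/(s(-22, 4) - 1*(-1454)))) = (6*28)/(((4052 - 756)/(√(15 + 4) - 1*(-1454)))) = 168/((3296/(√19 + 1454))) = 168/((3296/(1454 + √19))) = 168*(727/1648 + √19/3296) = 15267/206 + 21*√19/412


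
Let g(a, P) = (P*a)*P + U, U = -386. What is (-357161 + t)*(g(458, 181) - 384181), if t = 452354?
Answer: 1391718899403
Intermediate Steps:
g(a, P) = -386 + a*P**2 (g(a, P) = (P*a)*P - 386 = a*P**2 - 386 = -386 + a*P**2)
(-357161 + t)*(g(458, 181) - 384181) = (-357161 + 452354)*((-386 + 458*181**2) - 384181) = 95193*((-386 + 458*32761) - 384181) = 95193*((-386 + 15004538) - 384181) = 95193*(15004152 - 384181) = 95193*14619971 = 1391718899403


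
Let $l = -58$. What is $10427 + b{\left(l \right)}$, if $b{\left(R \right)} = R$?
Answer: $10369$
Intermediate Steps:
$10427 + b{\left(l \right)} = 10427 - 58 = 10369$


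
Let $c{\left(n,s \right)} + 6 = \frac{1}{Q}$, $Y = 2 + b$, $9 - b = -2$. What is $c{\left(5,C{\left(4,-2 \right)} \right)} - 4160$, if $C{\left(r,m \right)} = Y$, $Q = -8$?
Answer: $- \frac{33329}{8} \approx -4166.1$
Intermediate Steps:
$b = 11$ ($b = 9 - -2 = 9 + 2 = 11$)
$Y = 13$ ($Y = 2 + 11 = 13$)
$C{\left(r,m \right)} = 13$
$c{\left(n,s \right)} = - \frac{49}{8}$ ($c{\left(n,s \right)} = -6 + \frac{1}{-8} = -6 - \frac{1}{8} = - \frac{49}{8}$)
$c{\left(5,C{\left(4,-2 \right)} \right)} - 4160 = - \frac{49}{8} - 4160 = - \frac{33329}{8}$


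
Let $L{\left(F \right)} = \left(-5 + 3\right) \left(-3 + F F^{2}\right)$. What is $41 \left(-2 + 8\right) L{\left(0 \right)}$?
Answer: $1476$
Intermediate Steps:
$L{\left(F \right)} = 6 - 2 F^{3}$ ($L{\left(F \right)} = - 2 \left(-3 + F^{3}\right) = 6 - 2 F^{3}$)
$41 \left(-2 + 8\right) L{\left(0 \right)} = 41 \left(-2 + 8\right) \left(6 - 2 \cdot 0^{3}\right) = 41 \cdot 6 \left(6 - 0\right) = 246 \left(6 + 0\right) = 246 \cdot 6 = 1476$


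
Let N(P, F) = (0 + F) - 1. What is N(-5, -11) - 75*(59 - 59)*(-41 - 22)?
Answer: -12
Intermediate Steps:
N(P, F) = -1 + F (N(P, F) = F - 1 = -1 + F)
N(-5, -11) - 75*(59 - 59)*(-41 - 22) = (-1 - 11) - 75*(59 - 59)*(-41 - 22) = -12 - 0*(-63) = -12 - 75*0 = -12 + 0 = -12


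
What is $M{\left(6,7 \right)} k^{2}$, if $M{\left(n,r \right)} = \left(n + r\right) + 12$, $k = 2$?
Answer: $100$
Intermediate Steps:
$M{\left(n,r \right)} = 12 + n + r$
$M{\left(6,7 \right)} k^{2} = \left(12 + 6 + 7\right) 2^{2} = 25 \cdot 4 = 100$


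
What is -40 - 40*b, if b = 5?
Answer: -240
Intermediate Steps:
-40 - 40*b = -40 - 40*5 = -40 - 200 = -240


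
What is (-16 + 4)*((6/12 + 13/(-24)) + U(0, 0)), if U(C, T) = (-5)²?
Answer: -599/2 ≈ -299.50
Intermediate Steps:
U(C, T) = 25
(-16 + 4)*((6/12 + 13/(-24)) + U(0, 0)) = (-16 + 4)*((6/12 + 13/(-24)) + 25) = -12*((6*(1/12) + 13*(-1/24)) + 25) = -12*((½ - 13/24) + 25) = -12*(-1/24 + 25) = -12*599/24 = -599/2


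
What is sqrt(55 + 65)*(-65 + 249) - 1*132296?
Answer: -132296 + 368*sqrt(30) ≈ -1.3028e+5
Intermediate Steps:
sqrt(55 + 65)*(-65 + 249) - 1*132296 = sqrt(120)*184 - 132296 = (2*sqrt(30))*184 - 132296 = 368*sqrt(30) - 132296 = -132296 + 368*sqrt(30)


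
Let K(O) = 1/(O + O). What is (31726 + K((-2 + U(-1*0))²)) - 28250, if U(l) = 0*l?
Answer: 27809/8 ≈ 3476.1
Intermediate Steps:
U(l) = 0
K(O) = 1/(2*O)
(31726 + K((-2 + U(-1*0))²)) - 28250 = (31726 + 1/(2*((-2 + 0)²))) - 28250 = (31726 + 1/(2*((-2)²))) - 28250 = (31726 + (½)/4) - 28250 = (31726 + (½)*(¼)) - 28250 = (31726 + ⅛) - 28250 = 253809/8 - 28250 = 27809/8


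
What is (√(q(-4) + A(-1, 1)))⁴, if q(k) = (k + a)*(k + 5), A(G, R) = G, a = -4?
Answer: 81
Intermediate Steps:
q(k) = (-4 + k)*(5 + k) (q(k) = (k - 4)*(k + 5) = (-4 + k)*(5 + k))
(√(q(-4) + A(-1, 1)))⁴ = (√((-20 - 4 + (-4)²) - 1))⁴ = (√((-20 - 4 + 16) - 1))⁴ = (√(-8 - 1))⁴ = (√(-9))⁴ = (3*I)⁴ = 81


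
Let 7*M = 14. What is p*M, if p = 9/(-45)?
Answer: -2/5 ≈ -0.40000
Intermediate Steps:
M = 2 (M = (1/7)*14 = 2)
p = -1/5 (p = 9*(-1/45) = -1/5 ≈ -0.20000)
p*M = -1/5*2 = -2/5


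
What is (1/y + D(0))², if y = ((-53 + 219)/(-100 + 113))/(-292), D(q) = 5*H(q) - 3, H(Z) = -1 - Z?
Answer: 6563844/6889 ≈ 952.80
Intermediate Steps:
D(q) = -8 - 5*q (D(q) = 5*(-1 - q) - 3 = (-5 - 5*q) - 3 = -8 - 5*q)
y = -83/1898 (y = (166/13)*(-1/292) = -83/1898 ≈ -0.043730)
(1/y + D(0))² = (1/(-83/1898) + (-8 - 5*0))² = (-1898/83 + (-8 + 0))² = (-1898/83 - 8)² = (-2562/83)² = 6563844/6889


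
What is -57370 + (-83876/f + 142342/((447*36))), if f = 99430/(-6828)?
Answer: -20640863478491/400006890 ≈ -51601.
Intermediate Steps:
f = -49715/3414 (f = 99430*(-1/6828) = -49715/3414 ≈ -14.562)
-57370 + (-83876/f + 142342/((447*36))) = -57370 + (-83876/(-49715/3414) + 142342/((447*36))) = -57370 + (-83876*(-3414/49715) + 142342/16092) = -57370 + (286352664/49715 + 142342*(1/16092)) = -57370 + (286352664/49715 + 71171/8046) = -57370 + 2307531800809/400006890 = -20640863478491/400006890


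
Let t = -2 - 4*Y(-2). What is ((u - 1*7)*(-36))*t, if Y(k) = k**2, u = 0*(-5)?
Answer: -4536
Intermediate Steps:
u = 0
t = -18 (t = -2 - 4*(-2)**2 = -2 - 4*4 = -2 - 16 = -18)
((u - 1*7)*(-36))*t = ((0 - 1*7)*(-36))*(-18) = ((0 - 7)*(-36))*(-18) = -7*(-36)*(-18) = 252*(-18) = -4536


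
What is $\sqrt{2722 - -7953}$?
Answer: $5 \sqrt{427} \approx 103.32$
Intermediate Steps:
$\sqrt{2722 - -7953} = \sqrt{2722 + 7953} = \sqrt{10675} = 5 \sqrt{427}$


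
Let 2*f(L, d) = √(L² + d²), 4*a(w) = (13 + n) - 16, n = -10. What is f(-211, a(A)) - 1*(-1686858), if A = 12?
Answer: 1686858 + √712505/8 ≈ 1.6870e+6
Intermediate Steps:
a(w) = -13/4 (a(w) = ((13 - 10) - 16)/4 = (3 - 16)/4 = (¼)*(-13) = -13/4)
f(L, d) = √(L² + d²)/2
f(-211, a(A)) - 1*(-1686858) = √((-211)² + (-13/4)²)/2 - 1*(-1686858) = √(44521 + 169/16)/2 + 1686858 = √(712505/16)/2 + 1686858 = (√712505/4)/2 + 1686858 = √712505/8 + 1686858 = 1686858 + √712505/8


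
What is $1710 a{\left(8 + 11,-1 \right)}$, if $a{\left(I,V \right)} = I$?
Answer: $32490$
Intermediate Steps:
$1710 a{\left(8 + 11,-1 \right)} = 1710 \left(8 + 11\right) = 1710 \cdot 19 = 32490$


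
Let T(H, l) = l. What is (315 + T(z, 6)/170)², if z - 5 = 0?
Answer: 717061284/7225 ≈ 99247.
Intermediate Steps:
z = 5 (z = 5 + 0 = 5)
(315 + T(z, 6)/170)² = (315 + 6/170)² = (315 + 6*(1/170))² = (315 + 3/85)² = (26778/85)² = 717061284/7225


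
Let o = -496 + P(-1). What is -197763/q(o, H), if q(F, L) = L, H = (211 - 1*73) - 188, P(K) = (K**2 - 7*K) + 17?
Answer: 197763/50 ≈ 3955.3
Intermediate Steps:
P(K) = 17 + K**2 - 7*K
H = -50 (H = (211 - 73) - 188 = 138 - 188 = -50)
o = -471 (o = -496 + (17 + (-1)**2 - 7*(-1)) = -496 + (17 + 1 + 7) = -496 + 25 = -471)
-197763/q(o, H) = -197763/(-50) = -197763*(-1/50) = 197763/50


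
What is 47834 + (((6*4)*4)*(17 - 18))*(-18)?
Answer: 49562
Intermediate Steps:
47834 + (((6*4)*4)*(17 - 18))*(-18) = 47834 + ((24*4)*(-1))*(-18) = 47834 + (96*(-1))*(-18) = 47834 - 96*(-18) = 47834 + 1728 = 49562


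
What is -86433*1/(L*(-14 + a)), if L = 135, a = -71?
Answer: 28811/3825 ≈ 7.5323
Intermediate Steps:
-86433*1/(L*(-14 + a)) = -86433*1/(135*(-14 - 71)) = -86433/(135*(-85)) = -86433/(-11475) = -86433*(-1/11475) = 28811/3825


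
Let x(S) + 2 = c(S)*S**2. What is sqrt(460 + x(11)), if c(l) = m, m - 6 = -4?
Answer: 10*sqrt(7) ≈ 26.458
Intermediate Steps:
m = 2 (m = 6 - 4 = 2)
c(l) = 2
x(S) = -2 + 2*S**2
sqrt(460 + x(11)) = sqrt(460 + (-2 + 2*11**2)) = sqrt(460 + (-2 + 2*121)) = sqrt(460 + (-2 + 242)) = sqrt(460 + 240) = sqrt(700) = 10*sqrt(7)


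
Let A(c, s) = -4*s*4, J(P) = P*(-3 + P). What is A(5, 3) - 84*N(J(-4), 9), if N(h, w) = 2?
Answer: -216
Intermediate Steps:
A(c, s) = -16*s
A(5, 3) - 84*N(J(-4), 9) = -16*3 - 84*2 = -48 - 168 = -216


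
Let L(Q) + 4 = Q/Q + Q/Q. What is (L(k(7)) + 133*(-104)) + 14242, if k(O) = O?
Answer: 408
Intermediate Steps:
L(Q) = -2 (L(Q) = -4 + (Q/Q + Q/Q) = -4 + (1 + 1) = -4 + 2 = -2)
(L(k(7)) + 133*(-104)) + 14242 = (-2 + 133*(-104)) + 14242 = (-2 - 13832) + 14242 = -13834 + 14242 = 408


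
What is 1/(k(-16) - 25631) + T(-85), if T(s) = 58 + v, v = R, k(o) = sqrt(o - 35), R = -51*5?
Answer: -129418823395/656948212 - I*sqrt(51)/656948212 ≈ -197.0 - 1.0871e-8*I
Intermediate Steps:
R = -255
k(o) = sqrt(-35 + o)
v = -255
T(s) = -197 (T(s) = 58 - 255 = -197)
1/(k(-16) - 25631) + T(-85) = 1/(sqrt(-35 - 16) - 25631) - 197 = 1/(sqrt(-51) - 25631) - 197 = 1/(I*sqrt(51) - 25631) - 197 = 1/(-25631 + I*sqrt(51)) - 197 = -197 + 1/(-25631 + I*sqrt(51))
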